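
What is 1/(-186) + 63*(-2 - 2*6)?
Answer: -164053/186 ≈ -882.01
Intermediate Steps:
1/(-186) + 63*(-2 - 2*6) = -1/186 + 63*(-2 - 12) = -1/186 + 63*(-14) = -1/186 - 882 = -164053/186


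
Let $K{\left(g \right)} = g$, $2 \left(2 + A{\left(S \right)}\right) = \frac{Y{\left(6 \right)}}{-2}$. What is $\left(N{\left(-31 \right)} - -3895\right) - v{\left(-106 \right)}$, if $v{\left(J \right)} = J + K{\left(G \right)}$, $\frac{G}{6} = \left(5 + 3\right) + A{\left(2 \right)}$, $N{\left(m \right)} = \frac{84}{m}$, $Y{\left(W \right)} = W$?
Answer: $\frac{123110}{31} \approx 3971.3$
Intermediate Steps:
$A{\left(S \right)} = - \frac{7}{2}$ ($A{\left(S \right)} = -2 + \frac{6 \frac{1}{-2}}{2} = -2 + \frac{6 \left(- \frac{1}{2}\right)}{2} = -2 + \frac{1}{2} \left(-3\right) = -2 - \frac{3}{2} = - \frac{7}{2}$)
$G = 27$ ($G = 6 \left(\left(5 + 3\right) - \frac{7}{2}\right) = 6 \left(8 - \frac{7}{2}\right) = 6 \cdot \frac{9}{2} = 27$)
$v{\left(J \right)} = 27 + J$ ($v{\left(J \right)} = J + 27 = 27 + J$)
$\left(N{\left(-31 \right)} - -3895\right) - v{\left(-106 \right)} = \left(\frac{84}{-31} - -3895\right) - \left(27 - 106\right) = \left(84 \left(- \frac{1}{31}\right) + 3895\right) - -79 = \left(- \frac{84}{31} + 3895\right) + 79 = \frac{120661}{31} + 79 = \frac{123110}{31}$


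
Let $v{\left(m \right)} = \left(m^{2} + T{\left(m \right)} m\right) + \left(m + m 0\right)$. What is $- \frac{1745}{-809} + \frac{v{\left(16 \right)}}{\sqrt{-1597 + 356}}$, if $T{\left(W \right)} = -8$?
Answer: $\frac{1745}{809} - \frac{144 i \sqrt{1241}}{1241} \approx 2.157 - 4.0877 i$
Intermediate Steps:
$v{\left(m \right)} = m^{2} - 7 m$ ($v{\left(m \right)} = \left(m^{2} - 8 m\right) + \left(m + m 0\right) = \left(m^{2} - 8 m\right) + \left(m + 0\right) = \left(m^{2} - 8 m\right) + m = m^{2} - 7 m$)
$- \frac{1745}{-809} + \frac{v{\left(16 \right)}}{\sqrt{-1597 + 356}} = - \frac{1745}{-809} + \frac{16 \left(-7 + 16\right)}{\sqrt{-1597 + 356}} = \left(-1745\right) \left(- \frac{1}{809}\right) + \frac{16 \cdot 9}{\sqrt{-1241}} = \frac{1745}{809} + \frac{144}{i \sqrt{1241}} = \frac{1745}{809} + 144 \left(- \frac{i \sqrt{1241}}{1241}\right) = \frac{1745}{809} - \frac{144 i \sqrt{1241}}{1241}$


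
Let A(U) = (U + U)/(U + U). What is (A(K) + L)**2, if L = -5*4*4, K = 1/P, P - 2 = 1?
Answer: 6241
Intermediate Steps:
P = 3 (P = 2 + 1 = 3)
K = 1/3 ≈ 0.33333
A(U) = 1 (A(U) = (2*U)/((2*U)) = (2*U)*(1/(2*U)) = 1)
L = -80 (L = -20*4 = -80)
(A(K) + L)**2 = (1 - 80)**2 = (-79)**2 = 6241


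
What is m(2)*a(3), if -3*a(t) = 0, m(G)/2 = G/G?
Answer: 0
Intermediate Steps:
m(G) = 2 (m(G) = 2*(G/G) = 2*1 = 2)
a(t) = 0 (a(t) = -1/3*0 = 0)
m(2)*a(3) = 2*0 = 0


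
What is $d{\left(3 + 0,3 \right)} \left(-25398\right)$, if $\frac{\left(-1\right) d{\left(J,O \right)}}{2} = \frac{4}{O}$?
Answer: $67728$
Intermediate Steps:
$d{\left(J,O \right)} = - \frac{8}{O}$ ($d{\left(J,O \right)} = - 2 \frac{4}{O} = - \frac{8}{O}$)
$d{\left(3 + 0,3 \right)} \left(-25398\right) = - \frac{8}{3} \left(-25398\right) = \left(-8\right) \frac{1}{3} \left(-25398\right) = \left(- \frac{8}{3}\right) \left(-25398\right) = 67728$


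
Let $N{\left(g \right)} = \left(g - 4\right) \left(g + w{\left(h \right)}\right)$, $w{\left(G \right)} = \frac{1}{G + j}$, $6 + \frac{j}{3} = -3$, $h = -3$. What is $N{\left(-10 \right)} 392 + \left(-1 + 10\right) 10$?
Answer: $\frac{827294}{15} \approx 55153.0$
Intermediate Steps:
$j = -27$ ($j = -18 + 3 \left(-3\right) = -18 - 9 = -27$)
$w{\left(G \right)} = \frac{1}{-27 + G}$ ($w{\left(G \right)} = \frac{1}{G - 27} = \frac{1}{-27 + G}$)
$N{\left(g \right)} = \left(-4 + g\right) \left(- \frac{1}{30} + g\right)$ ($N{\left(g \right)} = \left(g - 4\right) \left(g + \frac{1}{-27 - 3}\right) = \left(-4 + g\right) \left(g + \frac{1}{-30}\right) = \left(-4 + g\right) \left(g - \frac{1}{30}\right) = \left(-4 + g\right) \left(- \frac{1}{30} + g\right)$)
$N{\left(-10 \right)} 392 + \left(-1 + 10\right) 10 = \left(\frac{2}{15} + \left(-10\right)^{2} - - \frac{121}{3}\right) 392 + \left(-1 + 10\right) 10 = \left(\frac{2}{15} + 100 + \frac{121}{3}\right) 392 + 9 \cdot 10 = \frac{2107}{15} \cdot 392 + 90 = \frac{825944}{15} + 90 = \frac{827294}{15}$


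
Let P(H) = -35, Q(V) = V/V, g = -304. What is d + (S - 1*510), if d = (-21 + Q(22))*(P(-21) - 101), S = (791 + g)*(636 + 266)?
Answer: 441484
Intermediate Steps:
S = 439274 (S = (791 - 304)*(636 + 266) = 487*902 = 439274)
Q(V) = 1
d = 2720 (d = (-21 + 1)*(-35 - 101) = -20*(-136) = 2720)
d + (S - 1*510) = 2720 + (439274 - 1*510) = 2720 + (439274 - 510) = 2720 + 438764 = 441484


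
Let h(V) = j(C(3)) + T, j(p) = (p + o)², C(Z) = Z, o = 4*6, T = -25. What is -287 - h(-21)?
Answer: -991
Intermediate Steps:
o = 24
j(p) = (24 + p)² (j(p) = (p + 24)² = (24 + p)²)
h(V) = 704 (h(V) = (24 + 3)² - 25 = 27² - 25 = 729 - 25 = 704)
-287 - h(-21) = -287 - 1*704 = -287 - 704 = -991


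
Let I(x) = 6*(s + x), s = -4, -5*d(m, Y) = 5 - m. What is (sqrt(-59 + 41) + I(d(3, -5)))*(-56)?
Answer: 7392/5 - 168*I*sqrt(2) ≈ 1478.4 - 237.59*I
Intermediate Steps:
d(m, Y) = -1 + m/5 (d(m, Y) = -(5 - m)/5 = -1 + m/5)
I(x) = -24 + 6*x (I(x) = 6*(-4 + x) = -24 + 6*x)
(sqrt(-59 + 41) + I(d(3, -5)))*(-56) = (sqrt(-59 + 41) + (-24 + 6*(-1 + (1/5)*3)))*(-56) = (sqrt(-18) + (-24 + 6*(-1 + 3/5)))*(-56) = (3*I*sqrt(2) + (-24 + 6*(-2/5)))*(-56) = (3*I*sqrt(2) + (-24 - 12/5))*(-56) = (3*I*sqrt(2) - 132/5)*(-56) = (-132/5 + 3*I*sqrt(2))*(-56) = 7392/5 - 168*I*sqrt(2)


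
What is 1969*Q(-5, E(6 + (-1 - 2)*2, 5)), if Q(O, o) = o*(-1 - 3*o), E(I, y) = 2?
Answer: -27566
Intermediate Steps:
1969*Q(-5, E(6 + (-1 - 2)*2, 5)) = 1969*(-1*2*(1 + 3*2)) = 1969*(-1*2*(1 + 6)) = 1969*(-1*2*7) = 1969*(-14) = -27566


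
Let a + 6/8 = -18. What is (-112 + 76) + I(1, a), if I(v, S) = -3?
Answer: -39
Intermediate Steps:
a = -75/4 (a = -3/4 - 18 = -75/4 ≈ -18.750)
(-112 + 76) + I(1, a) = (-112 + 76) - 3 = -36 - 3 = -39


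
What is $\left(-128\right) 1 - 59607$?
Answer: $-59735$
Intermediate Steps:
$\left(-128\right) 1 - 59607 = -128 - 59607 = -59735$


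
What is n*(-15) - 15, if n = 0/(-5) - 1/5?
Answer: -12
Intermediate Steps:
n = -⅕ (n = 0*(-⅕) - 1*⅕ = 0 - ⅕ = -⅕ ≈ -0.20000)
n*(-15) - 15 = -⅕*(-15) - 15 = 3 - 15 = -12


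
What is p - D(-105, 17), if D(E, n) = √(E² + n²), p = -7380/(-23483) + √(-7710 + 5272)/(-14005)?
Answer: 7380/23483 - √11314 - I*√2438/14005 ≈ -106.05 - 0.0035256*I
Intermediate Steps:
p = 7380/23483 - I*√2438/14005 (p = -7380*(-1/23483) + √(-2438)*(-1/14005) = 7380/23483 + (I*√2438)*(-1/14005) = 7380/23483 - I*√2438/14005 ≈ 0.31427 - 0.0035256*I)
p - D(-105, 17) = (7380/23483 - I*√2438/14005) - √((-105)² + 17²) = (7380/23483 - I*√2438/14005) - √(11025 + 289) = (7380/23483 - I*√2438/14005) - √11314 = 7380/23483 - √11314 - I*√2438/14005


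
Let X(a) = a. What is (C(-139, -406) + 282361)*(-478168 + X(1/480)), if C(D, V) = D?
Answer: -10795962296643/80 ≈ -1.3495e+11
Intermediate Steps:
(C(-139, -406) + 282361)*(-478168 + X(1/480)) = (-139 + 282361)*(-478168 + 1/480) = 282222*(-478168 + 1/480) = 282222*(-229520639/480) = -10795962296643/80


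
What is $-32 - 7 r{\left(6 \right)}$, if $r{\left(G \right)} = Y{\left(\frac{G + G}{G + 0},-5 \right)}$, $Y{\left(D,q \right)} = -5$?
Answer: $3$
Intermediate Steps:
$r{\left(G \right)} = -5$
$-32 - 7 r{\left(6 \right)} = -32 - -35 = -32 + 35 = 3$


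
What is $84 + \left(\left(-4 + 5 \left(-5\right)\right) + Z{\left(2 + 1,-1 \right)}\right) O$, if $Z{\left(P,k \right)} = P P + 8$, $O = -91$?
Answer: $1176$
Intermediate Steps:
$Z{\left(P,k \right)} = 8 + P^{2}$ ($Z{\left(P,k \right)} = P^{2} + 8 = 8 + P^{2}$)
$84 + \left(\left(-4 + 5 \left(-5\right)\right) + Z{\left(2 + 1,-1 \right)}\right) O = 84 + \left(\left(-4 + 5 \left(-5\right)\right) + \left(8 + \left(2 + 1\right)^{2}\right)\right) \left(-91\right) = 84 + \left(\left(-4 - 25\right) + \left(8 + 3^{2}\right)\right) \left(-91\right) = 84 + \left(-29 + \left(8 + 9\right)\right) \left(-91\right) = 84 + \left(-29 + 17\right) \left(-91\right) = 84 - -1092 = 84 + 1092 = 1176$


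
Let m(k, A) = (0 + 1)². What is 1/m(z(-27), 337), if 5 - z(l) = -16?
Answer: 1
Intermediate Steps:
z(l) = 21 (z(l) = 5 - 1*(-16) = 5 + 16 = 21)
m(k, A) = 1 (m(k, A) = 1² = 1)
1/m(z(-27), 337) = 1/1 = 1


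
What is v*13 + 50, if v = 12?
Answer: 206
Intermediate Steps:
v*13 + 50 = 12*13 + 50 = 156 + 50 = 206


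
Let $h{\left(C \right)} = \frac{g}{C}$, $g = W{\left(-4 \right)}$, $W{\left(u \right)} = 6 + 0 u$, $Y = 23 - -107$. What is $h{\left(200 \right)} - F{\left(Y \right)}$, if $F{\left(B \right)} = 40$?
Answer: $- \frac{3997}{100} \approx -39.97$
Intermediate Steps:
$Y = 130$ ($Y = 23 + 107 = 130$)
$W{\left(u \right)} = 6$ ($W{\left(u \right)} = 6 + 0 = 6$)
$g = 6$
$h{\left(C \right)} = \frac{6}{C}$
$h{\left(200 \right)} - F{\left(Y \right)} = \frac{6}{200} - 40 = 6 \cdot \frac{1}{200} - 40 = \frac{3}{100} - 40 = - \frac{3997}{100}$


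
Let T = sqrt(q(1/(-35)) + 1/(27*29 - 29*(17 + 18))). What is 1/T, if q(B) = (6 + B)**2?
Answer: 70*sqrt(65300054)/3377589 ≈ 0.16747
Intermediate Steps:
T = 3*sqrt(65300054)/4060 (T = sqrt((6 + 1/(-35))**2 + 1/(27*29 - 29*(17 + 18))) = sqrt((6 - 1/35)**2 + 1/(783 - 29*35)) = sqrt((209/35)**2 + 1/(783 - 1015)) = sqrt(43681/1225 + 1/(-232)) = sqrt(43681/1225 - 1/232) = sqrt(10132767/284200) = 3*sqrt(65300054)/4060 ≈ 5.9711)
1/T = 1/(3*sqrt(65300054)/4060) = 70*sqrt(65300054)/3377589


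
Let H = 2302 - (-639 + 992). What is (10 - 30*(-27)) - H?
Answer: -1129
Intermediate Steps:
H = 1949 (H = 2302 - 1*353 = 2302 - 353 = 1949)
(10 - 30*(-27)) - H = (10 - 30*(-27)) - 1*1949 = (10 + 810) - 1949 = 820 - 1949 = -1129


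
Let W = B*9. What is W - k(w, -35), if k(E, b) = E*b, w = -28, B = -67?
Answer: -1583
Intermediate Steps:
W = -603 (W = -67*9 = -603)
W - k(w, -35) = -603 - (-28)*(-35) = -603 - 1*980 = -603 - 980 = -1583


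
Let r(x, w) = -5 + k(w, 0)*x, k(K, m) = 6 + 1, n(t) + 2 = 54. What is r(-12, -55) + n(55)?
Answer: -37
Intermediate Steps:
n(t) = 52 (n(t) = -2 + 54 = 52)
k(K, m) = 7
r(x, w) = -5 + 7*x
r(-12, -55) + n(55) = (-5 + 7*(-12)) + 52 = (-5 - 84) + 52 = -89 + 52 = -37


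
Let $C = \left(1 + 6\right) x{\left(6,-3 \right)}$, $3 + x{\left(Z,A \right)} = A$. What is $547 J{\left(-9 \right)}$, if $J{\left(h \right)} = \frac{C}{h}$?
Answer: $\frac{7658}{3} \approx 2552.7$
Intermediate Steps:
$x{\left(Z,A \right)} = -3 + A$
$C = -42$ ($C = \left(1 + 6\right) \left(-3 - 3\right) = 7 \left(-6\right) = -42$)
$J{\left(h \right)} = - \frac{42}{h}$
$547 J{\left(-9 \right)} = 547 \left(- \frac{42}{-9}\right) = 547 \left(\left(-42\right) \left(- \frac{1}{9}\right)\right) = 547 \cdot \frac{14}{3} = \frac{7658}{3}$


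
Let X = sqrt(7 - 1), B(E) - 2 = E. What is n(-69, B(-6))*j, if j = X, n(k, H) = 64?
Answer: 64*sqrt(6) ≈ 156.77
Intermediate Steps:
B(E) = 2 + E
X = sqrt(6) ≈ 2.4495
j = sqrt(6) ≈ 2.4495
n(-69, B(-6))*j = 64*sqrt(6)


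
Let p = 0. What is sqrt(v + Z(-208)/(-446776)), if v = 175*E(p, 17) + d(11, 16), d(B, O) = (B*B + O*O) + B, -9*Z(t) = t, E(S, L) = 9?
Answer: sqrt(55101382402781)/167541 ≈ 44.306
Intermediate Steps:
Z(t) = -t/9
d(B, O) = B + B**2 + O**2 (d(B, O) = (B**2 + O**2) + B = B + B**2 + O**2)
v = 1963 (v = 175*9 + (11 + 11**2 + 16**2) = 1575 + (11 + 121 + 256) = 1575 + 388 = 1963)
sqrt(v + Z(-208)/(-446776)) = sqrt(1963 - 1/9*(-208)/(-446776)) = sqrt(1963 + (208/9)*(-1/446776)) = sqrt(1963 - 26/502623) = sqrt(986648923/502623) = sqrt(55101382402781)/167541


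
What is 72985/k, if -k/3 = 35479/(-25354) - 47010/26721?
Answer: 5494020757610/713308633 ≈ 7702.2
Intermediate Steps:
k = 713308633/75276026 (k = -3*(35479/(-25354) - 47010/26721) = -3*(35479*(-1/25354) - 47010*1/26721) = -3*(-35479/25354 - 15670/8907) = -3*(-713308633/225828078) = 713308633/75276026 ≈ 9.4759)
72985/k = 72985/(713308633/75276026) = 72985*(75276026/713308633) = 5494020757610/713308633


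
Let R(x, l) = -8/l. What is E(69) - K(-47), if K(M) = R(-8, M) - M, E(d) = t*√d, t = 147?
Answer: -2217/47 + 147*√69 ≈ 1173.9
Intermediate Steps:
E(d) = 147*√d
K(M) = -M - 8/M (K(M) = -8/M - M = -M - 8/M)
E(69) - K(-47) = 147*√69 - (-1*(-47) - 8/(-47)) = 147*√69 - (47 - 8*(-1/47)) = 147*√69 - (47 + 8/47) = 147*√69 - 1*2217/47 = 147*√69 - 2217/47 = -2217/47 + 147*√69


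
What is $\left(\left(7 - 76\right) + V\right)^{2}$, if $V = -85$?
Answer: $23716$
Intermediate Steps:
$\left(\left(7 - 76\right) + V\right)^{2} = \left(\left(7 - 76\right) - 85\right)^{2} = \left(-69 - 85\right)^{2} = \left(-154\right)^{2} = 23716$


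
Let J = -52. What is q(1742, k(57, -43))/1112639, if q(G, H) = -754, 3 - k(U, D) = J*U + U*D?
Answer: -754/1112639 ≈ -0.00067767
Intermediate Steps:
k(U, D) = 3 + 52*U - D*U (k(U, D) = 3 - (-52*U + U*D) = 3 - (-52*U + D*U) = 3 + (52*U - D*U) = 3 + 52*U - D*U)
q(1742, k(57, -43))/1112639 = -754/1112639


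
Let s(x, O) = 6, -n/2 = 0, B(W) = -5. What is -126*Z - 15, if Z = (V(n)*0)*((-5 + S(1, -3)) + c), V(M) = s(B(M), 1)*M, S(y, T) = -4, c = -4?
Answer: -15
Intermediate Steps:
n = 0 (n = -2*0 = 0)
V(M) = 6*M
Z = 0 (Z = ((6*0)*0)*((-5 - 4) - 4) = (0*0)*(-9 - 4) = 0*(-13) = 0)
-126*Z - 15 = -126*0 - 15 = 0 - 15 = -15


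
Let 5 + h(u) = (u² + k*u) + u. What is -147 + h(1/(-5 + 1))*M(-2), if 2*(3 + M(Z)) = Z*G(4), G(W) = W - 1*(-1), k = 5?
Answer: -191/2 ≈ -95.500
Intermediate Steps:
G(W) = 1 + W (G(W) = W + 1 = 1 + W)
M(Z) = -3 + 5*Z/2 (M(Z) = -3 + (Z*(1 + 4))/2 = -3 + (Z*5)/2 = -3 + (5*Z)/2 = -3 + 5*Z/2)
h(u) = -5 + u² + 6*u (h(u) = -5 + ((u² + 5*u) + u) = -5 + (u² + 6*u) = -5 + u² + 6*u)
-147 + h(1/(-5 + 1))*M(-2) = -147 + (-5 + (1/(-5 + 1))² + 6/(-5 + 1))*(-3 + (5/2)*(-2)) = -147 + (-5 + (1/(-4))² + 6/(-4))*(-3 - 5) = -147 + (-5 + (-¼)² + 6*(-¼))*(-8) = -147 + (-5 + 1/16 - 3/2)*(-8) = -147 - 103/16*(-8) = -147 + 103/2 = -191/2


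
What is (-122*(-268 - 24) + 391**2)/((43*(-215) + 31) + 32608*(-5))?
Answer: -62835/57418 ≈ -1.0943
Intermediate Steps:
(-122*(-268 - 24) + 391**2)/((43*(-215) + 31) + 32608*(-5)) = (-122*(-292) + 152881)/((-9245 + 31) - 163040) = (35624 + 152881)/(-9214 - 163040) = 188505/(-172254) = 188505*(-1/172254) = -62835/57418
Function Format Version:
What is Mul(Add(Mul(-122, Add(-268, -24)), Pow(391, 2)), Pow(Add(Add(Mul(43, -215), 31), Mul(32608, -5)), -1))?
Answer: Rational(-62835, 57418) ≈ -1.0943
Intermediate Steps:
Mul(Add(Mul(-122, Add(-268, -24)), Pow(391, 2)), Pow(Add(Add(Mul(43, -215), 31), Mul(32608, -5)), -1)) = Mul(Add(Mul(-122, -292), 152881), Pow(Add(Add(-9245, 31), -163040), -1)) = Mul(Add(35624, 152881), Pow(Add(-9214, -163040), -1)) = Mul(188505, Pow(-172254, -1)) = Mul(188505, Rational(-1, 172254)) = Rational(-62835, 57418)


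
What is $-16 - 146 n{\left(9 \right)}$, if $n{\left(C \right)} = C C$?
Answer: $-11842$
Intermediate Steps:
$n{\left(C \right)} = C^{2}$
$-16 - 146 n{\left(9 \right)} = -16 - 146 \cdot 9^{2} = -16 - 11826 = -11842$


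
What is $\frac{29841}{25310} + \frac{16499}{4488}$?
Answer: $\frac{275758049}{56795640} \approx 4.8553$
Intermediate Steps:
$\frac{29841}{25310} + \frac{16499}{4488} = \frac{275758049}{56795640}$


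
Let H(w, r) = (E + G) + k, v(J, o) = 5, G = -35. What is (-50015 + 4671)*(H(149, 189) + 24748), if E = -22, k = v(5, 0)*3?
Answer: -1120268864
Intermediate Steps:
k = 15 (k = 5*3 = 15)
H(w, r) = -42 (H(w, r) = (-22 - 35) + 15 = -57 + 15 = -42)
(-50015 + 4671)*(H(149, 189) + 24748) = (-50015 + 4671)*(-42 + 24748) = -45344*24706 = -1120268864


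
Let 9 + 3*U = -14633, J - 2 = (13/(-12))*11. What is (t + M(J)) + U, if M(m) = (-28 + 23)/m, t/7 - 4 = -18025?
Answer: -46776697/357 ≈ -1.3103e+5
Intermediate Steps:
J = -119/12 (J = 2 + (13/(-12))*11 = 2 + (13*(-1/12))*11 = 2 - 13/12*11 = 2 - 143/12 = -119/12 ≈ -9.9167)
U = -14642/3 (U = -3 + (⅓)*(-14633) = -3 - 14633/3 = -14642/3 ≈ -4880.7)
t = -126147 (t = 28 + 7*(-18025) = 28 - 126175 = -126147)
M(m) = -5/m
(t + M(J)) + U = (-126147 - 5/(-119/12)) - 14642/3 = (-126147 - 5*(-12/119)) - 14642/3 = (-126147 + 60/119) - 14642/3 = -15011433/119 - 14642/3 = -46776697/357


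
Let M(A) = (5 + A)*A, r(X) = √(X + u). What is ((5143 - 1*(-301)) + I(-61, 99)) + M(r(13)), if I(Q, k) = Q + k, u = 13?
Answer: 5508 + 5*√26 ≈ 5533.5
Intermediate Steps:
r(X) = √(13 + X) (r(X) = √(X + 13) = √(13 + X))
M(A) = A*(5 + A)
((5143 - 1*(-301)) + I(-61, 99)) + M(r(13)) = ((5143 - 1*(-301)) + (-61 + 99)) + √(13 + 13)*(5 + √(13 + 13)) = ((5143 + 301) + 38) + √26*(5 + √26) = (5444 + 38) + √26*(5 + √26) = 5482 + √26*(5 + √26)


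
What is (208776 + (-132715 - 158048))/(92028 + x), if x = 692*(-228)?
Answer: 27329/21916 ≈ 1.2470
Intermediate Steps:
x = -157776
(208776 + (-132715 - 158048))/(92028 + x) = (208776 + (-132715 - 158048))/(92028 - 157776) = (208776 - 290763)/(-65748) = -81987*(-1/65748) = 27329/21916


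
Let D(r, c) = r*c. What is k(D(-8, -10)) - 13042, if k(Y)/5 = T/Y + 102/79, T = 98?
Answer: -8234593/632 ≈ -13029.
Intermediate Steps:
D(r, c) = c*r
k(Y) = 510/79 + 490/Y (k(Y) = 5*(98/Y + 102/79) = 5*(102/79 + 98/Y) = 510/79 + 490/Y)
k(D(-8, -10)) - 13042 = (510/79 + 490/((-10*(-8)))) - 13042 = (510/79 + 490/80) - 13042 = (510/79 + 490*(1/80)) - 13042 = (510/79 + 49/8) - 13042 = 7951/632 - 13042 = -8234593/632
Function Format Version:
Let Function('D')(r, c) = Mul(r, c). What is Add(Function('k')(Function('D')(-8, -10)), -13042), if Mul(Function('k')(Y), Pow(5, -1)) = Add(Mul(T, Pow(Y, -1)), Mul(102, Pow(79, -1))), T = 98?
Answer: Rational(-8234593, 632) ≈ -13029.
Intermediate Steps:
Function('D')(r, c) = Mul(c, r)
Function('k')(Y) = Add(Rational(510, 79), Mul(490, Pow(Y, -1))) (Function('k')(Y) = Mul(5, Add(Mul(98, Pow(Y, -1)), Mul(102, Pow(79, -1)))) = Mul(5, Add(Mul(98, Pow(Y, -1)), Mul(102, Rational(1, 79)))) = Mul(5, Add(Mul(98, Pow(Y, -1)), Rational(102, 79))) = Mul(5, Add(Rational(102, 79), Mul(98, Pow(Y, -1)))) = Add(Rational(510, 79), Mul(490, Pow(Y, -1))))
Add(Function('k')(Function('D')(-8, -10)), -13042) = Add(Add(Rational(510, 79), Mul(490, Pow(Mul(-10, -8), -1))), -13042) = Add(Add(Rational(510, 79), Mul(490, Pow(80, -1))), -13042) = Add(Add(Rational(510, 79), Mul(490, Rational(1, 80))), -13042) = Add(Add(Rational(510, 79), Rational(49, 8)), -13042) = Add(Rational(7951, 632), -13042) = Rational(-8234593, 632)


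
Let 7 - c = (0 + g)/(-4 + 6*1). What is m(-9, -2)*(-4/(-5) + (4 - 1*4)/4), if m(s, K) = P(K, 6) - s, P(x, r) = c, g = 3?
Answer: 58/5 ≈ 11.600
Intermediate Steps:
c = 11/2 (c = 7 - (0 + 3)/(-4 + 6*1) = 7 - 3/(-4 + 6) = 7 - 3/2 = 11/2 ≈ 5.5000)
P(x, r) = 11/2
m(s, K) = 11/2 - s
m(-9, -2)*(-4/(-5) + (4 - 1*4)/4) = (11/2 - 1*(-9))*(-4/(-5) + (4 - 1*4)/4) = (11/2 + 9)*(-4*(-⅕) + (4 - 4)*(¼)) = 29*(⅘ + 0*(¼))/2 = 29*(⅘ + 0)/2 = (29/2)*(⅘) = 58/5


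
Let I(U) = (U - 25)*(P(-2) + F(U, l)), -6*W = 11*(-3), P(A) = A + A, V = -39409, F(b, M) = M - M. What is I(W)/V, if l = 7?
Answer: -78/39409 ≈ -0.0019792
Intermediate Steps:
F(b, M) = 0
P(A) = 2*A
W = 11/2 (W = -11*(-3)/6 = -⅙*(-33) = 11/2 ≈ 5.5000)
I(U) = 100 - 4*U (I(U) = (U - 25)*(2*(-2) + 0) = (-25 + U)*(-4 + 0) = (-25 + U)*(-4) = 100 - 4*U)
I(W)/V = (100 - 4*11/2)/(-39409) = (100 - 22)*(-1/39409) = 78*(-1/39409) = -78/39409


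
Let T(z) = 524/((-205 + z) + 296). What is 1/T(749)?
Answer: 210/131 ≈ 1.6031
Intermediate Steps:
T(z) = 524/(91 + z)
1/T(749) = 1/(524/(91 + 749)) = 1/(524/840) = 1/(524*(1/840)) = 1/(131/210) = 210/131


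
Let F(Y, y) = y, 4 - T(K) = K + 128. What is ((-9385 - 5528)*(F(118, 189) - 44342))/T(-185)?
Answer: 658453689/61 ≈ 1.0794e+7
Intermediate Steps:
T(K) = -124 - K (T(K) = 4 - (K + 128) = 4 - (128 + K) = 4 + (-128 - K) = -124 - K)
((-9385 - 5528)*(F(118, 189) - 44342))/T(-185) = ((-9385 - 5528)*(189 - 44342))/(-124 - 1*(-185)) = (-14913*(-44153))/(-124 + 185) = 658453689/61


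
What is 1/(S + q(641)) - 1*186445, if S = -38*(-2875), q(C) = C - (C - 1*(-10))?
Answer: -20367251799/109240 ≈ -1.8645e+5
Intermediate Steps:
q(C) = -10 (q(C) = C - (C + 10) = C - (10 + C) = C + (-10 - C) = -10)
S = 109250
1/(S + q(641)) - 1*186445 = 1/(109250 - 10) - 1*186445 = 1/109240 - 186445 = -20367251799/109240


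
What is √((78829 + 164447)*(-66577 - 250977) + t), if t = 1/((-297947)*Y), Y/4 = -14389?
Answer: I*√33606973207558375815902837089/659562982 ≈ 2.7794e+5*I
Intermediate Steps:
Y = -57556 (Y = 4*(-14389) = -57556)
t = 1/17148637532 (t = 1/(-297947*(-57556)) = -1/297947*(-1/57556) = 1/17148637532 ≈ 5.8314e-11)
√((78829 + 164447)*(-66577 - 250977) + t) = √((78829 + 164447)*(-66577 - 250977) + 1/17148637532) = √(243276*(-317554) + 1/17148637532) = √(-77253266904 + 1/17148637532) = √(-1324788272299547840927/17148637532) = I*√33606973207558375815902837089/659562982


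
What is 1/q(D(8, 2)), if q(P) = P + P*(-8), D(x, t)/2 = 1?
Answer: -1/14 ≈ -0.071429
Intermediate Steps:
D(x, t) = 2 (D(x, t) = 2*1 = 2)
q(P) = -7*P (q(P) = P - 8*P = -7*P)
1/q(D(8, 2)) = 1/(-7*2) = 1/(-14) = -1/14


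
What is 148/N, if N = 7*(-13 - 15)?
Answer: -37/49 ≈ -0.75510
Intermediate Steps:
N = -196 (N = 7*(-28) = -196)
148/N = 148/(-196) = 148*(-1/196) = -37/49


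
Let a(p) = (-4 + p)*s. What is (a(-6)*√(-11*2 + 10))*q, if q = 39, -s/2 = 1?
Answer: 1560*I*√3 ≈ 2702.0*I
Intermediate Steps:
s = -2 (s = -2*1 = -2)
a(p) = 8 - 2*p (a(p) = (-4 + p)*(-2) = 8 - 2*p)
(a(-6)*√(-11*2 + 10))*q = ((8 - 2*(-6))*√(-11*2 + 10))*39 = ((8 + 12)*√(-22 + 10))*39 = (20*√(-12))*39 = (20*(2*I*√3))*39 = (40*I*√3)*39 = 1560*I*√3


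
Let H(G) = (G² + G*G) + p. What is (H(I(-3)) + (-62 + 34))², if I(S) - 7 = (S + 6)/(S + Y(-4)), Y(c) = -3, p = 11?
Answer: 18225/4 ≈ 4556.3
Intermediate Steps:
I(S) = 7 + (6 + S)/(-3 + S) (I(S) = 7 + (S + 6)/(S - 3) = 7 + (6 + S)/(-3 + S))
H(G) = 11 + 2*G² (H(G) = (G² + G*G) + 11 = (G² + G²) + 11 = 2*G² + 11 = 11 + 2*G²)
(H(I(-3)) + (-62 + 34))² = ((11 + 2*((-15 + 8*(-3))/(-3 - 3))²) + (-62 + 34))² = ((11 + 2*((-15 - 24)/(-6))²) - 28)² = ((11 + 2*(-⅙*(-39))²) - 28)² = ((11 + 2*(13/2)²) - 28)² = ((11 + 2*(169/4)) - 28)² = ((11 + 169/2) - 28)² = (191/2 - 28)² = (135/2)² = 18225/4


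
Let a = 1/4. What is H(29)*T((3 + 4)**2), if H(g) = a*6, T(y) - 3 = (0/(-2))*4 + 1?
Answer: 6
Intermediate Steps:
T(y) = 4 (T(y) = 3 + ((0/(-2))*4 + 1) = 3 + ((0*(-1/2))*4 + 1) = 3 + (0*4 + 1) = 3 + (0 + 1) = 3 + 1 = 4)
a = 1/4 ≈ 0.25000
H(g) = 3/2 (H(g) = (1/4)*6 = 3/2)
H(29)*T((3 + 4)**2) = (3/2)*4 = 6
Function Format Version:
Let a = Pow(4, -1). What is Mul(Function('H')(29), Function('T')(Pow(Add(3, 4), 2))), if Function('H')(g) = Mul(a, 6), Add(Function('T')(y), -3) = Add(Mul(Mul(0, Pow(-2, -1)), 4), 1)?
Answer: 6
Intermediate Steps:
Function('T')(y) = 4 (Function('T')(y) = Add(3, Add(Mul(Mul(0, Pow(-2, -1)), 4), 1)) = Add(3, Add(Mul(Mul(0, Rational(-1, 2)), 4), 1)) = Add(3, Add(Mul(0, 4), 1)) = Add(3, Add(0, 1)) = Add(3, 1) = 4)
a = Rational(1, 4) ≈ 0.25000
Function('H')(g) = Rational(3, 2) (Function('H')(g) = Mul(Rational(1, 4), 6) = Rational(3, 2))
Mul(Function('H')(29), Function('T')(Pow(Add(3, 4), 2))) = Mul(Rational(3, 2), 4) = 6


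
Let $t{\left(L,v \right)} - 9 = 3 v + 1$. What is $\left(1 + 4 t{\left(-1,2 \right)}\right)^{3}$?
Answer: $274625$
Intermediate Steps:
$t{\left(L,v \right)} = 10 + 3 v$ ($t{\left(L,v \right)} = 9 + \left(3 v + 1\right) = 9 + \left(1 + 3 v\right) = 10 + 3 v$)
$\left(1 + 4 t{\left(-1,2 \right)}\right)^{3} = \left(1 + 4 \left(10 + 3 \cdot 2\right)\right)^{3} = \left(1 + 4 \left(10 + 6\right)\right)^{3} = \left(1 + 4 \cdot 16\right)^{3} = \left(1 + 64\right)^{3} = 65^{3} = 274625$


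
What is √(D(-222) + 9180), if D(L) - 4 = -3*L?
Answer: 5*√394 ≈ 99.247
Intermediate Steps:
D(L) = 4 - 3*L
√(D(-222) + 9180) = √((4 - 3*(-222)) + 9180) = √((4 + 666) + 9180) = √(670 + 9180) = √9850 = 5*√394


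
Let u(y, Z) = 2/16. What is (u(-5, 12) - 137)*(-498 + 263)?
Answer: 257325/8 ≈ 32166.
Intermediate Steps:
u(y, Z) = ⅛ (u(y, Z) = 2*(1/16) = ⅛)
(u(-5, 12) - 137)*(-498 + 263) = (⅛ - 137)*(-498 + 263) = -1095/8*(-235) = 257325/8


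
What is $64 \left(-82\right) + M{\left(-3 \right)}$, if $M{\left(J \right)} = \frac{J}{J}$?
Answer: $-5247$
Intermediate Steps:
$M{\left(J \right)} = 1$
$64 \left(-82\right) + M{\left(-3 \right)} = 64 \left(-82\right) + 1 = -5248 + 1 = -5247$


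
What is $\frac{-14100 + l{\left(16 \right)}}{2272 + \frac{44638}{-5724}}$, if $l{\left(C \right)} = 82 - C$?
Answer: $- \frac{40165308}{6480145} \approx -6.1982$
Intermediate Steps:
$\frac{-14100 + l{\left(16 \right)}}{2272 + \frac{44638}{-5724}} = \frac{-14100 + \left(82 - 16\right)}{2272 + \frac{44638}{-5724}} = \frac{-14100 + \left(82 - 16\right)}{2272 + 44638 \left(- \frac{1}{5724}\right)} = \frac{-14100 + 66}{2272 - \frac{22319}{2862}} = - \frac{14034}{\frac{6480145}{2862}} = \left(-14034\right) \frac{2862}{6480145} = - \frac{40165308}{6480145}$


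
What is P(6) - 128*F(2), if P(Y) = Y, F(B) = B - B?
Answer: 6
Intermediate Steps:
F(B) = 0
P(6) - 128*F(2) = 6 - 128*0 = 6 + 0 = 6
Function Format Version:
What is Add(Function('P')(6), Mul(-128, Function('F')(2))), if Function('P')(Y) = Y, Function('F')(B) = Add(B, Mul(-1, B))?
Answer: 6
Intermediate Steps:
Function('F')(B) = 0
Add(Function('P')(6), Mul(-128, Function('F')(2))) = Add(6, Mul(-128, 0)) = Add(6, 0) = 6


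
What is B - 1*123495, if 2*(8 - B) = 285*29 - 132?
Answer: -255107/2 ≈ -1.2755e+5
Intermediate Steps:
B = -8117/2 (B = 8 - (285*29 - 132)/2 = 8 - (8265 - 132)/2 = 8 - ½*8133 = 8 - 8133/2 = -8117/2 ≈ -4058.5)
B - 1*123495 = -8117/2 - 1*123495 = -8117/2 - 123495 = -255107/2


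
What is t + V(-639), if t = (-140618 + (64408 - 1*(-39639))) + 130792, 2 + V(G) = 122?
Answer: 94341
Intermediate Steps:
V(G) = 120 (V(G) = -2 + 122 = 120)
t = 94221 (t = (-140618 + (64408 + 39639)) + 130792 = (-140618 + 104047) + 130792 = -36571 + 130792 = 94221)
t + V(-639) = 94221 + 120 = 94341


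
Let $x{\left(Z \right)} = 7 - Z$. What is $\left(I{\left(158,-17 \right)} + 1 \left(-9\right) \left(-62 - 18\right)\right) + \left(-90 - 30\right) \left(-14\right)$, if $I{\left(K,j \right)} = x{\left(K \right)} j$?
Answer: $4967$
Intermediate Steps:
$I{\left(K,j \right)} = j \left(7 - K\right)$ ($I{\left(K,j \right)} = \left(7 - K\right) j = j \left(7 - K\right)$)
$\left(I{\left(158,-17 \right)} + 1 \left(-9\right) \left(-62 - 18\right)\right) + \left(-90 - 30\right) \left(-14\right) = \left(- 17 \left(7 - 158\right) + 1 \left(-9\right) \left(-62 - 18\right)\right) + \left(-90 - 30\right) \left(-14\right) = \left(- 17 \left(7 - 158\right) - -720\right) - -1680 = \left(\left(-17\right) \left(-151\right) + 720\right) + 1680 = \left(2567 + 720\right) + 1680 = 3287 + 1680 = 4967$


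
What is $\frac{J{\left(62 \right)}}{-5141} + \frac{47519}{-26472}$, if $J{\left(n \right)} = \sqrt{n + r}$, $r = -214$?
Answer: $- \frac{47519}{26472} - \frac{2 i \sqrt{38}}{5141} \approx -1.7951 - 0.0023981 i$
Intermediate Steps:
$J{\left(n \right)} = \sqrt{-214 + n}$ ($J{\left(n \right)} = \sqrt{n - 214} = \sqrt{-214 + n}$)
$\frac{J{\left(62 \right)}}{-5141} + \frac{47519}{-26472} = \frac{\sqrt{-214 + 62}}{-5141} + \frac{47519}{-26472} = \sqrt{-152} \left(- \frac{1}{5141}\right) + 47519 \left(- \frac{1}{26472}\right) = 2 i \sqrt{38} \left(- \frac{1}{5141}\right) - \frac{47519}{26472} = - \frac{2 i \sqrt{38}}{5141} - \frac{47519}{26472} = - \frac{47519}{26472} - \frac{2 i \sqrt{38}}{5141}$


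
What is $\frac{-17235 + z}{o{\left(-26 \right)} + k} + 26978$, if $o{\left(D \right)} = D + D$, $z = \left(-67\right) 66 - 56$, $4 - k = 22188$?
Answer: $\frac{599904521}{22236} \approx 26979.0$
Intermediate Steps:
$k = -22184$ ($k = 4 - 22188 = -22184$)
$z = -4478$ ($z = -4422 - 56 = -4478$)
$o{\left(D \right)} = 2 D$
$\frac{-17235 + z}{o{\left(-26 \right)} + k} + 26978 = \frac{-17235 - 4478}{2 \left(-26\right) - 22184} + 26978 = - \frac{21713}{-52 - 22184} + 26978 = - \frac{21713}{-22236} + 26978 = \left(-21713\right) \left(- \frac{1}{22236}\right) + 26978 = \frac{21713}{22236} + 26978 = \frac{599904521}{22236}$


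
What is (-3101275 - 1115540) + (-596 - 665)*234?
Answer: -4511889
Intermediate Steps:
(-3101275 - 1115540) + (-596 - 665)*234 = -4216815 - 1261*234 = -4216815 - 295074 = -4511889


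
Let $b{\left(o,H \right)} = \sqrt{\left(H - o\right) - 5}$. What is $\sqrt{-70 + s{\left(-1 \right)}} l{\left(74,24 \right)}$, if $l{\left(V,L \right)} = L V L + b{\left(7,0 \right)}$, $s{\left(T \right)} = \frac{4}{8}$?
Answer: $- \sqrt{834} + 21312 i \sqrt{278} \approx -28.879 + 3.5534 \cdot 10^{5} i$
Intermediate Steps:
$b{\left(o,H \right)} = \sqrt{-5 + H - o}$
$s{\left(T \right)} = \frac{1}{2}$ ($s{\left(T \right)} = 4 \cdot \frac{1}{8} = \frac{1}{2}$)
$l{\left(V,L \right)} = V L^{2} + 2 i \sqrt{3}$ ($l{\left(V,L \right)} = L V L + \sqrt{-5 + 0 - 7} = V L^{2} + \sqrt{-5 + 0 - 7} = V L^{2} + \sqrt{-12} = V L^{2} + 2 i \sqrt{3}$)
$\sqrt{-70 + s{\left(-1 \right)}} l{\left(74,24 \right)} = \sqrt{-70 + \frac{1}{2}} \left(74 \cdot 24^{2} + 2 i \sqrt{3}\right) = \sqrt{- \frac{139}{2}} \left(74 \cdot 576 + 2 i \sqrt{3}\right) = \frac{i \sqrt{278}}{2} \left(42624 + 2 i \sqrt{3}\right) = \frac{i \sqrt{278} \left(42624 + 2 i \sqrt{3}\right)}{2}$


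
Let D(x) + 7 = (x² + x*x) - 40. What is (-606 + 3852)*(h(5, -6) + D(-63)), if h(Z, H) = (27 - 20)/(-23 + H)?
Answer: 742788672/29 ≈ 2.5613e+7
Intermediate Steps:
h(Z, H) = 7/(-23 + H)
D(x) = -47 + 2*x² (D(x) = -7 + ((x² + x*x) - 40) = -7 + ((x² + x²) - 40) = -7 + (2*x² - 40) = -7 + (-40 + 2*x²) = -47 + 2*x²)
(-606 + 3852)*(h(5, -6) + D(-63)) = (-606 + 3852)*(7/(-23 - 6) + (-47 + 2*(-63)²)) = 3246*(7/(-29) + (-47 + 2*3969)) = 3246*(7*(-1/29) + (-47 + 7938)) = 3246*(-7/29 + 7891) = 3246*(228832/29) = 742788672/29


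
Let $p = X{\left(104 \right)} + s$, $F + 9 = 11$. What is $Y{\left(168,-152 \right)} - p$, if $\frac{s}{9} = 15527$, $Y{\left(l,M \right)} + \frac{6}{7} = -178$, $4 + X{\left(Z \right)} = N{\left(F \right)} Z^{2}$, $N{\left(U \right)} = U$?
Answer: $- \frac{1130849}{7} \approx -1.6155 \cdot 10^{5}$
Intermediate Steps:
$F = 2$ ($F = -9 + 11 = 2$)
$X{\left(Z \right)} = -4 + 2 Z^{2}$
$Y{\left(l,M \right)} = - \frac{1252}{7}$ ($Y{\left(l,M \right)} = - \frac{6}{7} - 178 = - \frac{1252}{7}$)
$s = 139743$ ($s = 9 \cdot 15527 = 139743$)
$p = 161371$ ($p = \left(-4 + 2 \cdot 104^{2}\right) + 139743 = \left(-4 + 2 \cdot 10816\right) + 139743 = \left(-4 + 21632\right) + 139743 = 21628 + 139743 = 161371$)
$Y{\left(168,-152 \right)} - p = - \frac{1252}{7} - 161371 = - \frac{1130849}{7}$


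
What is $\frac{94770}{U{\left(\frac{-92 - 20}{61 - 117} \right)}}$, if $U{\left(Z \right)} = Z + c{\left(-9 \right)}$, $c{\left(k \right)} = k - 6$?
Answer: $-7290$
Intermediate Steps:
$c{\left(k \right)} = -6 + k$ ($c{\left(k \right)} = k - 6 = -6 + k$)
$U{\left(Z \right)} = -15 + Z$ ($U{\left(Z \right)} = Z - 15 = -15 + Z$)
$\frac{94770}{U{\left(\frac{-92 - 20}{61 - 117} \right)}} = \frac{94770}{-15 + \frac{-92 - 20}{61 - 117}} = \frac{94770}{-15 - \frac{112}{-56}} = \frac{94770}{-15 - -2} = \frac{94770}{-15 + 2} = \frac{94770}{-13} = 94770 \left(- \frac{1}{13}\right) = -7290$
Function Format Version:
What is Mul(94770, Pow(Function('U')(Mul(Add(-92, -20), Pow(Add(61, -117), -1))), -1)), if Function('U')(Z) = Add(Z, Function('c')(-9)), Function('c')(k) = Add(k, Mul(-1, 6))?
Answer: -7290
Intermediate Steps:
Function('c')(k) = Add(-6, k) (Function('c')(k) = Add(k, -6) = Add(-6, k))
Function('U')(Z) = Add(-15, Z) (Function('U')(Z) = Add(Z, Add(-6, -9)) = Add(Z, -15) = Add(-15, Z))
Mul(94770, Pow(Function('U')(Mul(Add(-92, -20), Pow(Add(61, -117), -1))), -1)) = Mul(94770, Pow(Add(-15, Mul(Add(-92, -20), Pow(Add(61, -117), -1))), -1)) = Mul(94770, Pow(Add(-15, Mul(-112, Pow(-56, -1))), -1)) = Mul(94770, Pow(Add(-15, Mul(-112, Rational(-1, 56))), -1)) = Mul(94770, Pow(Add(-15, 2), -1)) = Mul(94770, Pow(-13, -1)) = Mul(94770, Rational(-1, 13)) = -7290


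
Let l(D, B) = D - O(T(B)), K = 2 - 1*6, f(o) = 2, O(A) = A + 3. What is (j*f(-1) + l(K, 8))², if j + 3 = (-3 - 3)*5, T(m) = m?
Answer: 6561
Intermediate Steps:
O(A) = 3 + A
K = -4 (K = 2 - 6 = -4)
l(D, B) = -3 + D - B (l(D, B) = D - (3 + B) = D + (-3 - B) = -3 + D - B)
j = -33 (j = -3 + (-3 - 3)*5 = -3 - 6*5 = -3 - 30 = -33)
(j*f(-1) + l(K, 8))² = (-33*2 + (-3 - 4 - 1*8))² = (-66 + (-3 - 4 - 8))² = (-66 - 15)² = (-81)² = 6561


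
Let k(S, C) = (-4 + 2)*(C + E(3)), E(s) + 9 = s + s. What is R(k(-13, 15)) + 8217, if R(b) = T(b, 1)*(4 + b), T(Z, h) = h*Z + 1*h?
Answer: 8677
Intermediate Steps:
E(s) = -9 + 2*s (E(s) = -9 + (s + s) = -9 + 2*s)
T(Z, h) = h + Z*h (T(Z, h) = Z*h + h = h + Z*h)
k(S, C) = 6 - 2*C (k(S, C) = (-4 + 2)*(C + (-9 + 2*3)) = -2*(C + (-9 + 6)) = -2*(C - 3) = -2*(-3 + C) = 6 - 2*C)
R(b) = (1 + b)*(4 + b) (R(b) = (1*(1 + b))*(4 + b) = (1 + b)*(4 + b))
R(k(-13, 15)) + 8217 = (1 + (6 - 2*15))*(4 + (6 - 2*15)) + 8217 = (1 + (6 - 30))*(4 + (6 - 30)) + 8217 = (1 - 24)*(4 - 24) + 8217 = -23*(-20) + 8217 = 460 + 8217 = 8677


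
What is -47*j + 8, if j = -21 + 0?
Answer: 995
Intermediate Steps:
j = -21
-47*j + 8 = -47*(-21) + 8 = 987 + 8 = 995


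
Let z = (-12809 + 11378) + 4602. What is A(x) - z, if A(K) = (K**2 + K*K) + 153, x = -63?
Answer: 4920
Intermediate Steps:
A(K) = 153 + 2*K**2 (A(K) = (K**2 + K**2) + 153 = 2*K**2 + 153 = 153 + 2*K**2)
z = 3171 (z = -1431 + 4602 = 3171)
A(x) - z = (153 + 2*(-63)**2) - 1*3171 = (153 + 2*3969) - 3171 = (153 + 7938) - 3171 = 8091 - 3171 = 4920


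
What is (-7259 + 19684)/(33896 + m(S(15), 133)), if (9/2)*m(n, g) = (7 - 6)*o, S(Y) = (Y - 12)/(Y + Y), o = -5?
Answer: 111825/305054 ≈ 0.36657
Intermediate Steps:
S(Y) = (-12 + Y)/(2*Y) (S(Y) = (-12 + Y)/((2*Y)) = (-12 + Y)*(1/(2*Y)) = (-12 + Y)/(2*Y))
m(n, g) = -10/9 (m(n, g) = 2*((7 - 6)*(-5))/9 = 2*(1*(-5))/9 = (2/9)*(-5) = -10/9)
(-7259 + 19684)/(33896 + m(S(15), 133)) = (-7259 + 19684)/(33896 - 10/9) = 12425/(305054/9) = 12425*(9/305054) = 111825/305054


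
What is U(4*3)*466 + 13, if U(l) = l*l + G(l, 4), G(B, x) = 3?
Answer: 68515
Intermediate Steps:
U(l) = 3 + l² (U(l) = l*l + 3 = l² + 3 = 3 + l²)
U(4*3)*466 + 13 = (3 + (4*3)²)*466 + 13 = (3 + 12²)*466 + 13 = (3 + 144)*466 + 13 = 147*466 + 13 = 68502 + 13 = 68515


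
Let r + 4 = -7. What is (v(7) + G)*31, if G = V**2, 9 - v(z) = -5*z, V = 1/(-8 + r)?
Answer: 492435/361 ≈ 1364.1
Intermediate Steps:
r = -11 (r = -4 - 7 = -11)
V = -1/19 (V = 1/(-8 - 11) = 1/(-19) = -1/19 ≈ -0.052632)
v(z) = 9 + 5*z (v(z) = 9 - (-5)*z = 9 + 5*z)
G = 1/361 (G = (-1/19)**2 = 1/361 ≈ 0.0027701)
(v(7) + G)*31 = ((9 + 5*7) + 1/361)*31 = ((9 + 35) + 1/361)*31 = (44 + 1/361)*31 = (15885/361)*31 = 492435/361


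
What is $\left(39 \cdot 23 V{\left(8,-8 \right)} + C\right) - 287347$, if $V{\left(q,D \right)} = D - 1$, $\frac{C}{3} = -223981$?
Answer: $-967363$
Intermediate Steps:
$C = -671943$ ($C = 3 \left(-223981\right) = -671943$)
$V{\left(q,D \right)} = -1 + D$ ($V{\left(q,D \right)} = D - 1 = -1 + D$)
$\left(39 \cdot 23 V{\left(8,-8 \right)} + C\right) - 287347 = \left(39 \cdot 23 \left(-1 - 8\right) - 671943\right) - 287347 = \left(897 \left(-9\right) - 671943\right) - 287347 = \left(-8073 - 671943\right) - 287347 = -680016 - 287347 = -967363$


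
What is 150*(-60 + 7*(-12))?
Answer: -21600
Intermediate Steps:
150*(-60 + 7*(-12)) = 150*(-60 - 84) = 150*(-144) = -21600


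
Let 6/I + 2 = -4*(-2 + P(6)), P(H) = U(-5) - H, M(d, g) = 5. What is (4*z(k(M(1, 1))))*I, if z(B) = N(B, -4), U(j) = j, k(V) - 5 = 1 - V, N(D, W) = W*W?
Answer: 192/25 ≈ 7.6800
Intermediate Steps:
N(D, W) = W**2
k(V) = 6 - V (k(V) = 5 + (1 - V) = 6 - V)
z(B) = 16 (z(B) = (-4)**2 = 16)
P(H) = -5 - H
I = 3/25 (I = 6/(-2 - 4*(-2 + (-5 - 1*6))) = 6/(-2 - 4*(-2 + (-5 - 6))) = 6/(-2 - 4*(-2 - 11)) = 6/(-2 - 4*(-13)) = 6/(-2 + 52) = 6/50 = 6*(1/50) = 3/25 ≈ 0.12000)
(4*z(k(M(1, 1))))*I = (4*16)*(3/25) = 64*(3/25) = 192/25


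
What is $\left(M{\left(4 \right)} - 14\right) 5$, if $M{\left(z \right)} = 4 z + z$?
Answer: $30$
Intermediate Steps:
$M{\left(z \right)} = 5 z$
$\left(M{\left(4 \right)} - 14\right) 5 = \left(5 \cdot 4 - 14\right) 5 = \left(20 - 14\right) 5 = 6 \cdot 5 = 30$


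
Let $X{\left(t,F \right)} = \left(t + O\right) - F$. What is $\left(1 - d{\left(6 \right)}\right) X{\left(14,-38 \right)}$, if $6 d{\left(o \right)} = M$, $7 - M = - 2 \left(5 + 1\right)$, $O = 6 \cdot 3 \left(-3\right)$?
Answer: $\frac{13}{3} \approx 4.3333$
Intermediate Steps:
$O = -54$ ($O = 18 \left(-3\right) = -54$)
$M = 19$ ($M = 7 - - 2 \left(5 + 1\right) = 7 - \left(-2\right) 6 = 7 - -12 = 7 + 12 = 19$)
$d{\left(o \right)} = \frac{19}{6}$ ($d{\left(o \right)} = \frac{1}{6} \cdot 19 = \frac{19}{6}$)
$X{\left(t,F \right)} = -54 + t - F$ ($X{\left(t,F \right)} = \left(t - 54\right) - F = \left(-54 + t\right) - F = -54 + t - F$)
$\left(1 - d{\left(6 \right)}\right) X{\left(14,-38 \right)} = \left(1 - \frac{19}{6}\right) \left(-54 + 14 - -38\right) = \left(1 - \frac{19}{6}\right) \left(-54 + 14 + 38\right) = \left(- \frac{13}{6}\right) \left(-2\right) = \frac{13}{3}$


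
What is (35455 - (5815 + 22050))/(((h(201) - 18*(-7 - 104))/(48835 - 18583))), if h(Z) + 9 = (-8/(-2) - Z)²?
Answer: 114806340/20399 ≈ 5628.0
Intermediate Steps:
h(Z) = -9 + (4 - Z)² (h(Z) = -9 + (-8/(-2) - Z)² = -9 + (-8*(-½) - Z)² = -9 + (4 - Z)²)
(35455 - (5815 + 22050))/(((h(201) - 18*(-7 - 104))/(48835 - 18583))) = (35455 - (5815 + 22050))/((((-9 + (-4 + 201)²) - 18*(-7 - 104))/(48835 - 18583))) = (35455 - 1*27865)/((((-9 + 197²) - 18*(-111))/30252)) = (35455 - 27865)/((((-9 + 38809) + 1998)*(1/30252))) = 7590/(((38800 + 1998)*(1/30252))) = 7590/((40798*(1/30252))) = 7590/(20399/15126) = 7590*(15126/20399) = 114806340/20399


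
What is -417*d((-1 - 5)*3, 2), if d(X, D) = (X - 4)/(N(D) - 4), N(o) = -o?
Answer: -1529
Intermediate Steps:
d(X, D) = (-4 + X)/(-4 - D) (d(X, D) = (X - 4)/(-D - 4) = (-4 + X)/(-4 - D))
-417*d((-1 - 5)*3, 2) = -417*(4 - (-1 - 5)*3)/(4 + 2) = -417*(4 - (-6)*3)/6 = -139*(4 - 1*(-18))/2 = -139*(4 + 18)/2 = -139*22/2 = -417*11/3 = -1529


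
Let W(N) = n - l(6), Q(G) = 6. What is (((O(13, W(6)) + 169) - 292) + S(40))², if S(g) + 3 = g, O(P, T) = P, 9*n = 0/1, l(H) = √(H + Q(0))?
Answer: 5329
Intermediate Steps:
l(H) = √(6 + H) (l(H) = √(H + 6) = √(6 + H))
n = 0 (n = (0/1)/9 = (0*1)/9 = (⅑)*0 = 0)
W(N) = -2*√3 (W(N) = 0 - √(6 + 6) = 0 - √12 = 0 - 2*√3 = -2*√3)
S(g) = -3 + g
(((O(13, W(6)) + 169) - 292) + S(40))² = (((13 + 169) - 292) + (-3 + 40))² = ((182 - 292) + 37)² = (-110 + 37)² = (-73)² = 5329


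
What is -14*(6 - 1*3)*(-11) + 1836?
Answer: 2298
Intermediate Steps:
-14*(6 - 1*3)*(-11) + 1836 = -14*(6 - 3)*(-11) + 1836 = -14*3*(-11) + 1836 = -42*(-11) + 1836 = 462 + 1836 = 2298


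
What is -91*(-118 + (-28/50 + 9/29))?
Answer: 7801521/725 ≈ 10761.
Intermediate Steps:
-91*(-118 + (-28/50 + 9/29)) = -91*(-118 + (-28*1/50 + 9*(1/29))) = -91*(-118 + (-14/25 + 9/29)) = -91*(-118 - 181/725) = -91*(-85731/725) = 7801521/725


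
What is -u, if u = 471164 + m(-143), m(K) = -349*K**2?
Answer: 6665537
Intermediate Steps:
u = -6665537 (u = 471164 - 349*(-143)**2 = 471164 - 349*20449 = 471164 - 7136701 = -6665537)
-u = -1*(-6665537) = 6665537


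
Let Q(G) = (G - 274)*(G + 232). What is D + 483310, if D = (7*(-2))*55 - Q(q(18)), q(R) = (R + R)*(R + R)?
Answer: -1079076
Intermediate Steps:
q(R) = 4*R**2 (q(R) = (2*R)*(2*R) = 4*R**2)
Q(G) = (-274 + G)*(232 + G)
D = -1562386 (D = (7*(-2))*55 - (-63568 + (4*18**2)**2 - 168*18**2) = -14*55 - (-63568 + (4*324)**2 - 168*324) = -770 - (-63568 + 1296**2 - 42*1296) = -770 - (-63568 + 1679616 - 54432) = -770 - 1*1561616 = -770 - 1561616 = -1562386)
D + 483310 = -1562386 + 483310 = -1079076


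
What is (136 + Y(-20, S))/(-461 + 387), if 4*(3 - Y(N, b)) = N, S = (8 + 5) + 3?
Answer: -72/37 ≈ -1.9459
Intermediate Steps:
S = 16 (S = 13 + 3 = 16)
Y(N, b) = 3 - N/4
(136 + Y(-20, S))/(-461 + 387) = (136 + (3 - ¼*(-20)))/(-461 + 387) = (136 + (3 + 5))/(-74) = -(136 + 8)/74 = -1/74*144 = -72/37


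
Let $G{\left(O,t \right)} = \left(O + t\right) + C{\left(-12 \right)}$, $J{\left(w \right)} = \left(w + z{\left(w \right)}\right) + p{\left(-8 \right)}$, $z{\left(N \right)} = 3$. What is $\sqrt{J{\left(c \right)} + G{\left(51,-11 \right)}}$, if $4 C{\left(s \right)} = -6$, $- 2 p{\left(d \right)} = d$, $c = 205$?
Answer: $\frac{\sqrt{1002}}{2} \approx 15.827$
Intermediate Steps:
$p{\left(d \right)} = - \frac{d}{2}$
$C{\left(s \right)} = - \frac{3}{2}$ ($C{\left(s \right)} = \frac{1}{4} \left(-6\right) = - \frac{3}{2}$)
$J{\left(w \right)} = 7 + w$ ($J{\left(w \right)} = \left(w + 3\right) - -4 = \left(3 + w\right) + 4 = 7 + w$)
$G{\left(O,t \right)} = - \frac{3}{2} + O + t$ ($G{\left(O,t \right)} = \left(O + t\right) - \frac{3}{2} = - \frac{3}{2} + O + t$)
$\sqrt{J{\left(c \right)} + G{\left(51,-11 \right)}} = \sqrt{\left(7 + 205\right) - - \frac{77}{2}} = \sqrt{212 + \frac{77}{2}} = \sqrt{\frac{501}{2}} = \frac{\sqrt{1002}}{2}$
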